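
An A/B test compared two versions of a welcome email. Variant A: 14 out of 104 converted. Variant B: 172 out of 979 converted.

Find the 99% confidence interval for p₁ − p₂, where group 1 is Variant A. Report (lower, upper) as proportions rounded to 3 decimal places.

(-0.133, 0.051)

p̂₁ = 14/104 = 0.1346 and p̂₂ = 172/979 = 0.1757.
SE₁ = √(p̂₁(1−p̂₁)/n₁) = √(0.1346·0.8654/104) = 0.03347; SE₂ = √(0.1757·0.8243/979) = 0.01216.
Independent samples: SE of the difference = √(SE₁² + SE₂²) = √(0.0011202409 + 0.0001478656) = 0.03561.
z* for 99% confidence is 2.576, so the margin of error is 2.576 × 0.03561 = 0.09173.
Point estimate p̂₁ − p̂₂ = 0.1346 − 0.1757 = -0.0411.
-0.0411 ± 0.09173 → (-0.133, 0.051).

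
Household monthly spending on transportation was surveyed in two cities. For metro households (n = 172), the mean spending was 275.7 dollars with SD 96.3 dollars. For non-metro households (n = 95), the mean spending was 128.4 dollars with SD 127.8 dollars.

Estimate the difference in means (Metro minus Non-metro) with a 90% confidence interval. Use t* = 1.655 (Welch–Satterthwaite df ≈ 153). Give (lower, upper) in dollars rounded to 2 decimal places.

(122.43, 172.17)

Standard errors of each mean: 96.3/√172 = 7.3428 and 127.8/√95 = 13.1120.
SE(x̄₁ − x̄₂) = √(7.3428² + 13.1120²) = 15.0280 for independent samples with unequal variances.
With t* = 1.655, the margin is 1.655 × 15.0280 = 24.8713.
x̄₁ − x̄₂ = 275.7 − 128.4 = 147.3000; the interval is 147.3000 ± 24.8713 = (122.43, 172.17).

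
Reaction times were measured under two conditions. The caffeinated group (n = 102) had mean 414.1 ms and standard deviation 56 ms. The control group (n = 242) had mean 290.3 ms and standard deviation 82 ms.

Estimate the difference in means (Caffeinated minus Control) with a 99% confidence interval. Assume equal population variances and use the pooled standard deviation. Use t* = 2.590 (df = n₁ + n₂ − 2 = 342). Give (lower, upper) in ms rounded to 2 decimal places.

(100.79, 146.81)

Pooled variance s_p² = [101·56² + 241·82²] / (102+242−2) = 5664.3860, so s_p = 75.2621.
SE_diff = s_p·√(1/n₁ + 1/n₂) = 75.2621·√(1/102 + 1/242) = 8.8848.
t* = 2.590; margin = 2.590 × 8.8848 = 23.0116.
Difference = 414.1 − 290.3 = 123.8000.
123.8000 ± 23.0116 → (100.79, 146.81).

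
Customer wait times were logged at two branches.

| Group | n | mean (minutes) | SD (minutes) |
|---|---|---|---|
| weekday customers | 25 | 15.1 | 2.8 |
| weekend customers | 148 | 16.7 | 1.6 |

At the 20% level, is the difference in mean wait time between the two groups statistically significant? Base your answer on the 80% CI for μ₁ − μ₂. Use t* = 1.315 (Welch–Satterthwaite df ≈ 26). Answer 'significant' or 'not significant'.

Per-group SEs: s₁/√n₁ = 2.8/√25 = 0.5600, s₂/√n₂ = 1.6/√148 = 0.1315.
Unpooled SE of the difference: √(0.3136 + 0.01729225) = 0.5752.
Margin of error = t* · SE = 1.315 × 0.5752 = 0.7564.
x̄₁ − x̄₂ = 15.1 − 16.7 = -1.6000.
CI: -1.6000 ± 0.7564 = (-2.3564, -0.8436).
The interval (-2.3564, -0.8436) does not contain 0, so the difference is significant.

significant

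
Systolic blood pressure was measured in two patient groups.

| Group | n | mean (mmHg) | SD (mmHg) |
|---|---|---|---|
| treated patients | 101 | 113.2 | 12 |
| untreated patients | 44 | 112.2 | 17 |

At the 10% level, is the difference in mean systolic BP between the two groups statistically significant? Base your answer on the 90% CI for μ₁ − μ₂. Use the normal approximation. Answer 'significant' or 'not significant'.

not significant

Per-group SEs: s₁/√n₁ = 12/√101 = 1.1940, s₂/√n₂ = 17/√44 = 2.5628.
Unpooled SE of the difference: √(1.425636 + 6.56794384) = 2.8273.
Margin of error = z* · SE = 1.645 × 2.8273 = 4.6509.
x̄₁ − x̄₂ = 113.2 − 112.2 = 1.0000.
CI: 1.0000 ± 4.6509 = (-3.6509, 5.6509).
The interval (-3.6509, 5.6509) contains 0, so the difference is not significant.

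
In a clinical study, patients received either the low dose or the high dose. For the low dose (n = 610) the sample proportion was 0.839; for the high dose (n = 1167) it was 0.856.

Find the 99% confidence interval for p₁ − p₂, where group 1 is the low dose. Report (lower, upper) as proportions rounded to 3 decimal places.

(-0.064, 0.030)

Each SE is √(p̂(1−p̂)/n): √(0.8390·0.1610/610) = 0.01488 and √(0.8560·0.1440/1167) = 0.01028.
SE(p̂₁ − p̂₂) = √(SE₁² + SE₂²) = √(0.0002214144 + 0.0001056784) = 0.01809, since the two samples are independent.
At 99% confidence z* = 2.576; margin = 2.576 × 0.01809 = 0.04660.
The difference is 0.8390 − 0.8560 = -0.0170, so the interval is -0.0170 ± 0.04660 = (-0.064, 0.030).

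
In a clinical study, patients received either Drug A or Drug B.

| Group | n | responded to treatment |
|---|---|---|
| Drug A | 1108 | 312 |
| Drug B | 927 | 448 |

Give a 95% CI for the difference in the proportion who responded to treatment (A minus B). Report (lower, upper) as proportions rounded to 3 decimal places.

First, p̂₁ = 312/1108 = 0.2816; p̂₂ = 448/927 = 0.4833.
The two standard errors are √(0.2816×0.7184/1108) = 0.01351 and √(0.4833×0.5167/927) = 0.01641.
Because the samples are independent, SE_diff = √(0.01351² + 0.01641²) = 0.02126.
Using z* = 1.960 for 95%, ME = 1.960 × 0.02126 = 0.04167.
p̂₁ − p̂₂ = -0.2017; interval -0.2017 ± 0.04167 gives (-0.243, -0.160).

(-0.243, -0.160)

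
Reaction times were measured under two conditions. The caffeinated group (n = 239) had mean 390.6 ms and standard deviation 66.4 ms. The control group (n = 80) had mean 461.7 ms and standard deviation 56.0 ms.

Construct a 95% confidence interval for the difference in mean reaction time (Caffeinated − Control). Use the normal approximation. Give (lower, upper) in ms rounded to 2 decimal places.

(-85.98, -56.22)

Standard errors of each mean: 66.4/√239 = 4.2951 and 56.0/√80 = 6.2610.
SE(x̄₁ − x̄₂) = √(4.2951² + 6.2610²) = 7.5926 for independent samples with unequal variances.
With z* = 1.960, the margin is 1.960 × 7.5926 = 14.8815.
x̄₁ − x̄₂ = 390.6 − 461.7 = -71.1000; the interval is -71.1000 ± 14.8815 = (-85.98, -56.22).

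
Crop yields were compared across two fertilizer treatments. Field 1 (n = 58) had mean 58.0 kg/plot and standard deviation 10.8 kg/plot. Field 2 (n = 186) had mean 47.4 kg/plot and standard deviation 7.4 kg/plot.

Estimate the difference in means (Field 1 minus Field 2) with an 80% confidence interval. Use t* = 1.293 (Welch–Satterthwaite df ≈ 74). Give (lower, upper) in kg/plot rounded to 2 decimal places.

SE₁ = s₁/√n₁ = 10.8/√58 = 1.4181; SE₂ = 7.4/√186 = 0.5426.
Independent samples, unequal variances: SE_diff = √(SE₁² + SE₂²) = √(2.01100761 + 0.29441476) = 1.5184.
t* = 1.293, so margin of error = 1.293 × 1.5184 = 1.9633.
Difference in means = 58.0 − 47.4 = 10.6000.
10.6000 ± 1.9633 → (8.64, 12.56).

(8.64, 12.56)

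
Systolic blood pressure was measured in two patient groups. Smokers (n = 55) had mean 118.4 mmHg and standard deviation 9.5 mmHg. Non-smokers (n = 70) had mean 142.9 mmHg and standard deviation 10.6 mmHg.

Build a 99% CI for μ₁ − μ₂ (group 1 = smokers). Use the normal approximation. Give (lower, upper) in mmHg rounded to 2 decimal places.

(-29.14, -19.86)

Standard errors of each mean: 9.5/√55 = 1.2810 and 10.6/√70 = 1.2669.
SE(x̄₁ − x̄₂) = √(1.2810² + 1.2669²) = 1.8017 for independent samples with unequal variances.
With z* = 2.576, the margin is 2.576 × 1.8017 = 4.6412.
x̄₁ − x̄₂ = 118.4 − 142.9 = -24.5000; the interval is -24.5000 ± 4.6412 = (-29.14, -19.86).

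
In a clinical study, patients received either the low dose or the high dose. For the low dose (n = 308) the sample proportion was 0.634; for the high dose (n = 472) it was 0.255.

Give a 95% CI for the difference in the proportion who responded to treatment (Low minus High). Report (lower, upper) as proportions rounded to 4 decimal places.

(0.3124, 0.4456)

The two standard errors are √(0.6340×0.3660/308) = 0.02745 and √(0.2550×0.7450/472) = 0.02006.
Because the samples are independent, SE_diff = √(0.02745² + 0.02006²) = 0.03400.
Using z* = 1.960 for 95%, ME = 1.960 × 0.03400 = 0.06664.
p̂₁ − p̂₂ = 0.3790; interval 0.3790 ± 0.06664 gives (0.3124, 0.4456).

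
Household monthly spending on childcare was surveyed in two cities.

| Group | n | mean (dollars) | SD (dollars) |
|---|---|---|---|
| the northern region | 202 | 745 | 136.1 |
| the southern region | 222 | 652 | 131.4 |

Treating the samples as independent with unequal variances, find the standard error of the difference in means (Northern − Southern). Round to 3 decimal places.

13.018

Per-group SEs: s₁/√n₁ = 136.1/√202 = 9.5760, s₂/√n₂ = 131.4/√222 = 8.8190.
Unpooled SE of the difference: √(91.699776 + 77.774761) = 13.0182.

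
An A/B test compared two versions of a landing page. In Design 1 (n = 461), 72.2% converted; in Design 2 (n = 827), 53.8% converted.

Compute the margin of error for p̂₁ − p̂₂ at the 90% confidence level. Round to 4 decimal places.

The two standard errors are √(0.7220×0.2780/461) = 0.02087 and √(0.5380×0.4620/827) = 0.01734.
Because the samples are independent, SE_diff = √(0.02087² + 0.01734²) = 0.02713.
Using z* = 1.645 for 90%, ME = 1.645 × 0.02713 = 0.04463.

0.0446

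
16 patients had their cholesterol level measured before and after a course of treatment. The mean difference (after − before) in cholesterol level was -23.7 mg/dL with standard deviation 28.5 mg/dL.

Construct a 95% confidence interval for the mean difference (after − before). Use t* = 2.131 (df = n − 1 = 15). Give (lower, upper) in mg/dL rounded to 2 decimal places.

Paired design: SE = s_d/√n = 28.5/√16 = 7.1250.
t* = 2.131; margin of error = 2.131 × 7.1250 = 15.1834.
-23.7 ± 15.1834 → (-38.88, -8.52).

(-38.88, -8.52)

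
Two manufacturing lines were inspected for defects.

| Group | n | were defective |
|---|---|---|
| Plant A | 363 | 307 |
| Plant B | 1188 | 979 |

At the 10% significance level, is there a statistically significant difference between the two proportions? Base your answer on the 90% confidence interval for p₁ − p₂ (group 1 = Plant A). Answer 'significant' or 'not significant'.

First, p̂₁ = 307/363 = 0.8457; p̂₂ = 979/1188 = 0.8241.
The two standard errors are √(0.8457×0.1543/363) = 0.01896 and √(0.8241×0.1759/1188) = 0.01105.
Because the samples are independent, SE_diff = √(0.01896² + 0.01105²) = 0.02195.
Using z* = 1.645 for 90%, ME = 1.645 × 0.02195 = 0.03611.
p̂₁ − p̂₂ = 0.0216; interval 0.0216 ± 0.03611 gives (-0.01451, 0.05771).
The interval (-0.01451, 0.05771) contains 0, so the difference is not significant.

not significant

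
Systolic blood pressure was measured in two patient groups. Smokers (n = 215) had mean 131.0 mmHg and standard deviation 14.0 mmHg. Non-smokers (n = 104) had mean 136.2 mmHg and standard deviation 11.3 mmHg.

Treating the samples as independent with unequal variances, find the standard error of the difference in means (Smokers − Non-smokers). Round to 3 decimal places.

Per-group SEs: s₁/√n₁ = 14.0/√215 = 0.9548, s₂/√n₂ = 11.3/√104 = 1.1081.
Unpooled SE of the difference: √(0.91164304 + 1.22788561) = 1.4627.

1.463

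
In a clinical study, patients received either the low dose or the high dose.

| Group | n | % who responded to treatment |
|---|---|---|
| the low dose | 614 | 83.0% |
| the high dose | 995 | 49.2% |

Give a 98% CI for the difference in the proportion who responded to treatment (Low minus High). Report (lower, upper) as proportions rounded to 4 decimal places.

(0.2870, 0.3890)

Each SE is √(p̂(1−p̂)/n): √(0.8300·0.1700/614) = 0.01516 and √(0.4920·0.5080/995) = 0.01585.
SE(p̂₁ − p̂₂) = √(SE₁² + SE₂²) = √(0.0002298256 + 0.0002512225) = 0.02193, since the two samples are independent.
At 98% confidence z* = 2.326; margin = 2.326 × 0.02193 = 0.05101.
The difference is 0.8300 − 0.4920 = 0.3380, so the interval is 0.3380 ± 0.05101 = (0.2870, 0.3890).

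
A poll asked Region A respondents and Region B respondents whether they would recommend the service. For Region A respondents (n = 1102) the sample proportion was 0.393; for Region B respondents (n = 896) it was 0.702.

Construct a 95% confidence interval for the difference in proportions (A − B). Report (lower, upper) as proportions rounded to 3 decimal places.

Each SE is √(p̂(1−p̂)/n): √(0.3930·0.6070/1102) = 0.01471 and √(0.7020·0.2980/896) = 0.01528.
SE(p̂₁ − p̂₂) = √(SE₁² + SE₂²) = √(0.0002163841 + 0.0002334784) = 0.02121, since the two samples are independent.
At 95% confidence z* = 1.960; margin = 1.960 × 0.02121 = 0.04157.
The difference is 0.3930 − 0.7020 = -0.3090, so the interval is -0.3090 ± 0.04157 = (-0.351, -0.267).

(-0.351, -0.267)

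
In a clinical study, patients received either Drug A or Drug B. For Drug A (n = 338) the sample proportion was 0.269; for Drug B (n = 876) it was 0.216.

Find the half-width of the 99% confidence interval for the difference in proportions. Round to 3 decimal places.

The two standard errors are √(0.2690×0.7310/338) = 0.02412 and √(0.2160×0.7840/876) = 0.01390.
Because the samples are independent, SE_diff = √(0.02412² + 0.01390²) = 0.02784.
Using z* = 2.576 for 99%, ME = 2.576 × 0.02784 = 0.07172.

0.072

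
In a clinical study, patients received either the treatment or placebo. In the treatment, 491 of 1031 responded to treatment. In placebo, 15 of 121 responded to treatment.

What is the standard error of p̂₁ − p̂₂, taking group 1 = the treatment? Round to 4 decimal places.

p̂₁ = 491/1031 = 0.4762 and p̂₂ = 15/121 = 0.1240.
SE₁ = √(p̂₁(1−p̂₁)/n₁) = √(0.4762·0.5238/1031) = 0.01555; SE₂ = √(0.1240·0.8760/121) = 0.02996.
Independent samples: SE of the difference = √(SE₁² + SE₂²) = √(0.0002418025 + 0.0008976016) = 0.03376.

0.0338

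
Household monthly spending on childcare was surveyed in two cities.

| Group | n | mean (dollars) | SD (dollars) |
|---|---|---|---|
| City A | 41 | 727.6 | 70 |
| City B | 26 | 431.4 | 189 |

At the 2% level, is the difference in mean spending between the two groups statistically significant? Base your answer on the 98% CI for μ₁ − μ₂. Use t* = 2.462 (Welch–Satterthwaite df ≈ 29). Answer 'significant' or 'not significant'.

significant

SE₁ = s₁/√n₁ = 70/√41 = 10.9322; SE₂ = 189/√26 = 37.0659.
Independent samples, unequal variances: SE_diff = √(SE₁² + SE₂²) = √(119.51299684 + 1373.88094281) = 38.6445.
t* = 2.462, so margin of error = 2.462 × 38.6445 = 95.1428.
Difference in means = 727.6 − 431.4 = 296.2000.
296.2000 ± 95.1428 → (201.0572, 391.3428).
The interval (201.0572, 391.3428) does not contain 0, so the difference is significant.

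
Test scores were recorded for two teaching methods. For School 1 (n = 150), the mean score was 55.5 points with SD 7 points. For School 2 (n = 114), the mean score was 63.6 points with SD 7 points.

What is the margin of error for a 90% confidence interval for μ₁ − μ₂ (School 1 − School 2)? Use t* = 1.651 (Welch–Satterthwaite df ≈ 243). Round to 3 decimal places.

1.436

SE₁ = s₁/√n₁ = 7/√150 = 0.5715; SE₂ = 7/√114 = 0.6556.
Independent samples, unequal variances: SE_diff = √(SE₁² + SE₂²) = √(0.32661225 + 0.42981136) = 0.8697.
t* = 1.651, so margin of error = 1.651 × 0.8697 = 1.4359.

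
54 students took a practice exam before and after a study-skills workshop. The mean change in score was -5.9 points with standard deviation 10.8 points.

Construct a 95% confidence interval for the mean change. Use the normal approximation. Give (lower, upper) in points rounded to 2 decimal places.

(-8.78, -3.02)

This is a matched-pairs design, so SE = s_d/√n = 10.8/√54 = 1.4697.
Margin = 1.960 × 1.4697 = 2.8806; the interval is -5.9 ± 2.8806 = (-8.78, -3.02).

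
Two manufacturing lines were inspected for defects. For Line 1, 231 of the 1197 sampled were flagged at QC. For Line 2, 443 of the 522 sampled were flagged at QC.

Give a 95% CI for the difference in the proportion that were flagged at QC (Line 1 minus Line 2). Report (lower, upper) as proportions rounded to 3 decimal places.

Sample proportions: 231/1197 = 0.1930, 443/522 = 0.8487.
Each SE is √(p̂(1−p̂)/n): √(0.1930·0.8070/1197) = 0.01141 and √(0.8487·0.1513/522) = 0.01568.
SE(p̂₁ − p̂₂) = √(SE₁² + SE₂²) = √(0.0001301881 + 0.0002458624) = 0.01939, since the two samples are independent.
At 95% confidence z* = 1.960; margin = 1.960 × 0.01939 = 0.03800.
The difference is 0.1930 − 0.8487 = -0.6557, so the interval is -0.6557 ± 0.03800 = (-0.694, -0.618).

(-0.694, -0.618)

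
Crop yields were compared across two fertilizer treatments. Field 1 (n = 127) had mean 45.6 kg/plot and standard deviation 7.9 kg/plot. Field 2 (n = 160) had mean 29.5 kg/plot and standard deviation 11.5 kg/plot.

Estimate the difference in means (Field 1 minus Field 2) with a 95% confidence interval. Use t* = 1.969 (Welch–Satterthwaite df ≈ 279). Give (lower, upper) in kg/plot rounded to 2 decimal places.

Standard errors of each mean: 7.9/√127 = 0.7010 and 11.5/√160 = 0.9092.
SE(x̄₁ − x̄₂) = √(0.7010² + 0.9092²) = 1.1481 for independent samples with unequal variances.
With t* = 1.969, the margin is 1.969 × 1.1481 = 2.2606.
x̄₁ − x̄₂ = 45.6 − 29.5 = 16.1000; the interval is 16.1000 ± 2.2606 = (13.84, 18.36).

(13.84, 18.36)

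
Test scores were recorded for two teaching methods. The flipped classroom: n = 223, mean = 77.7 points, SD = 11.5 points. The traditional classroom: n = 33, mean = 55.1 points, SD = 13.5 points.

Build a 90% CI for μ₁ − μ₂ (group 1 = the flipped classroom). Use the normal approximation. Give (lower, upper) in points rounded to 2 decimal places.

(18.53, 26.67)

Per-group SEs: s₁/√n₁ = 11.5/√223 = 0.7701, s₂/√n₂ = 13.5/√33 = 2.3500.
Unpooled SE of the difference: √(0.59305401 + 5.5225) = 2.4730.
Margin of error = z* · SE = 1.645 × 2.4730 = 4.0681.
x̄₁ − x̄₂ = 77.7 − 55.1 = 22.6000.
CI: 22.6000 ± 4.0681 = (18.53, 26.67).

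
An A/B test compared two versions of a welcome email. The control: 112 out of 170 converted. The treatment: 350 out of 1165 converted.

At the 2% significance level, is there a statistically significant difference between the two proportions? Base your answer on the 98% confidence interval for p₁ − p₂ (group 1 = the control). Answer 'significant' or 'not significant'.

significant

p̂₁ = 112/170 = 0.6588 and p̂₂ = 350/1165 = 0.3004.
SE₁ = √(p̂₁(1−p̂₁)/n₁) = √(0.6588·0.3412/170) = 0.03636; SE₂ = √(0.3004·0.6996/1165) = 0.01343.
Independent samples: SE of the difference = √(SE₁² + SE₂²) = √(0.0013220496 + 0.0001803649) = 0.03876.
z* for 98% confidence is 2.326, so the margin of error is 2.326 × 0.03876 = 0.09016.
Point estimate p̂₁ − p̂₂ = 0.6588 − 0.3004 = 0.3584.
0.3584 ± 0.09016 → (0.26824, 0.44856).
The interval (0.26824, 0.44856) does not contain 0, so the difference is significant.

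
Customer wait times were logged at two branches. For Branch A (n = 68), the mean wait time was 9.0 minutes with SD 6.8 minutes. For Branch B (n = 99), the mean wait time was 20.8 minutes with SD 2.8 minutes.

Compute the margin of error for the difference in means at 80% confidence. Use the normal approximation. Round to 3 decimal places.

1.117

Standard errors of each mean: 6.8/√68 = 0.8246 and 2.8/√99 = 0.2814.
SE(x̄₁ − x̄₂) = √(0.8246² + 0.2814²) = 0.8713 for independent samples with unequal variances.
With z* = 1.282, the margin is 1.282 × 0.8713 = 1.1170.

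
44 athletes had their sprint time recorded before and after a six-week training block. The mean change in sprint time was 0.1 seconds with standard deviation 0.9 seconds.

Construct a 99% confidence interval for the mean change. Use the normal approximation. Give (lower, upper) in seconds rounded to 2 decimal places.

(-0.25, 0.45)

Paired design: SE = s_d/√n = 0.9/√44 = 0.1357.
z* = 2.576; margin of error = 2.576 × 0.1357 = 0.3496.
0.1 ± 0.3496 → (-0.25, 0.45).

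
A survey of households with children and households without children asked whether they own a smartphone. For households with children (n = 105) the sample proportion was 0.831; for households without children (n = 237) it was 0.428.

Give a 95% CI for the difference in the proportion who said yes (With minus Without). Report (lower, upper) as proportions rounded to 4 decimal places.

SE₁ = √(p̂₁(1−p̂₁)/n₁) = √(0.8310·0.1690/105) = 0.03657; SE₂ = √(0.4280·0.5720/237) = 0.03214.
Independent samples: SE of the difference = √(SE₁² + SE₂²) = √(0.0013373649 + 0.0010329796) = 0.04869.
z* for 95% confidence is 1.960, so the margin of error is 1.960 × 0.04869 = 0.09543.
Point estimate p̂₁ − p̂₂ = 0.8310 − 0.4280 = 0.4030.
0.4030 ± 0.09543 → (0.3076, 0.4984).

(0.3076, 0.4984)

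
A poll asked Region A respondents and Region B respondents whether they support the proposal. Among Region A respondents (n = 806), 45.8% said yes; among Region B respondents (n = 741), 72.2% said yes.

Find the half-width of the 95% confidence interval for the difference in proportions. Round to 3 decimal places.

0.047

SE₁ = √(p̂₁(1−p̂₁)/n₁) = √(0.4580·0.5420/806) = 0.01755; SE₂ = √(0.7220·0.2780/741) = 0.01646.
Independent samples: SE of the difference = √(SE₁² + SE₂²) = √(0.0003080025 + 0.0002709316) = 0.02406.
z* for 95% confidence is 1.960, so the margin of error is 1.960 × 0.02406 = 0.04716.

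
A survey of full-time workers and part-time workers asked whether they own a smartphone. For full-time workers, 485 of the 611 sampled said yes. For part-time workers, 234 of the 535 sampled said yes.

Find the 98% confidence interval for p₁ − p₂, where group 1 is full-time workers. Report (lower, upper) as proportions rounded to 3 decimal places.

(0.294, 0.419)

First, p̂₁ = 485/611 = 0.7938; p̂₂ = 234/535 = 0.4374.
The two standard errors are √(0.7938×0.2062/611) = 0.01637 and √(0.4374×0.5626/535) = 0.02145.
Because the samples are independent, SE_diff = √(0.01637² + 0.02145²) = 0.02698.
Using z* = 2.326 for 98%, ME = 2.326 × 0.02698 = 0.06276.
p̂₁ − p̂₂ = 0.3564; interval 0.3564 ± 0.06276 gives (0.294, 0.419).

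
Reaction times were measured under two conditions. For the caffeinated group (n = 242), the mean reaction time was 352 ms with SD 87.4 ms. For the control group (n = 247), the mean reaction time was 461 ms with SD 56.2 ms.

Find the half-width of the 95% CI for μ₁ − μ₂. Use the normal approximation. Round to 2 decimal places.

Per-group SEs: s₁/√n₁ = 87.4/√242 = 5.6183, s₂/√n₂ = 56.2/√247 = 3.5759.
Unpooled SE of the difference: √(31.56529489 + 12.78706081) = 6.6598.
Margin of error = z* · SE = 1.960 × 6.6598 = 13.0532.

13.05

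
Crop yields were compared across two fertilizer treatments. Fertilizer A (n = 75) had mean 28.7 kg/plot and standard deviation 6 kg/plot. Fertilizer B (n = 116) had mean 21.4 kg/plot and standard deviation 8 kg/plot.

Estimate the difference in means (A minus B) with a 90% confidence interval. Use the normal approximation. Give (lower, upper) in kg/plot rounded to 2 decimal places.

(5.63, 8.97)

SE₁ = s₁/√n₁ = 6/√75 = 0.6928; SE₂ = 8/√116 = 0.7428.
Independent samples, unequal variances: SE_diff = √(SE₁² + SE₂²) = √(0.47997184 + 0.55175184) = 1.0157.
z* = 1.645, so margin of error = 1.645 × 1.0157 = 1.6708.
Difference in means = 28.7 − 21.4 = 7.3000.
7.3000 ± 1.6708 → (5.63, 8.97).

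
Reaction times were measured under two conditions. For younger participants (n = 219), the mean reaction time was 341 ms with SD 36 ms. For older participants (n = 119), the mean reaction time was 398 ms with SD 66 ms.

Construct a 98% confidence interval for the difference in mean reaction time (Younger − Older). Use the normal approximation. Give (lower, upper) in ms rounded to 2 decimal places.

Standard errors of each mean: 36/√219 = 2.4327 and 66/√119 = 6.0502.
SE(x̄₁ − x̄₂) = √(2.4327² + 6.0502²) = 6.5210 for independent samples with unequal variances.
With z* = 2.326, the margin is 2.326 × 6.5210 = 15.1678.
x̄₁ − x̄₂ = 341 − 398 = -57.0000; the interval is -57.0000 ± 15.1678 = (-72.17, -41.83).

(-72.17, -41.83)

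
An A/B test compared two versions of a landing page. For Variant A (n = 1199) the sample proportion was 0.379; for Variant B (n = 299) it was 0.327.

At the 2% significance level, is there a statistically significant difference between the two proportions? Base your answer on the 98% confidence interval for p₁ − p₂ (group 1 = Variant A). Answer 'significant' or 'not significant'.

not significant

SE₁ = √(p̂₁(1−p̂₁)/n₁) = √(0.3790·0.6210/1199) = 0.01401; SE₂ = √(0.3270·0.6730/299) = 0.02713.
Independent samples: SE of the difference = √(SE₁² + SE₂²) = √(0.0001962801 + 0.0007360369) = 0.03053.
z* for 98% confidence is 2.326, so the margin of error is 2.326 × 0.03053 = 0.07101.
Point estimate p̂₁ − p̂₂ = 0.3790 − 0.3270 = 0.0520.
0.0520 ± 0.07101 → (-0.01901, 0.12301).
The interval (-0.01901, 0.12301) contains 0, so the difference is not significant.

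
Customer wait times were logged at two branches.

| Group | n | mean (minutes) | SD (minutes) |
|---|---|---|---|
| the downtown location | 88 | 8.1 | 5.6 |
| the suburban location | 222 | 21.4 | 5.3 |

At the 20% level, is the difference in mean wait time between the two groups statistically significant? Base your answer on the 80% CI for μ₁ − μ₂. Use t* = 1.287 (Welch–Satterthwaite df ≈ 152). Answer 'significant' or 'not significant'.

significant

Standard errors of each mean: 5.6/√88 = 0.5970 and 5.3/√222 = 0.3557.
SE(x̄₁ − x̄₂) = √(0.5970² + 0.3557²) = 0.6949 for independent samples with unequal variances.
With t* = 1.287, the margin is 1.287 × 0.6949 = 0.8943.
x̄₁ − x̄₂ = 8.1 − 21.4 = -13.3000; the interval is -13.3000 ± 0.8943 = (-14.1943, -12.4057).
The interval (-14.1943, -12.4057) does not contain 0, so the difference is significant.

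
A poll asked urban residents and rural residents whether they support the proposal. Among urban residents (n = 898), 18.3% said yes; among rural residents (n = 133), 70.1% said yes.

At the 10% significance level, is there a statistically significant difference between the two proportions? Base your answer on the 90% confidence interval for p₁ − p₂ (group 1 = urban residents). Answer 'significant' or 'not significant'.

Each SE is √(p̂(1−p̂)/n): √(0.1830·0.8170/898) = 0.01290 and √(0.7010·0.2990/133) = 0.03970.
SE(p̂₁ − p̂₂) = √(SE₁² + SE₂²) = √(0.00016641 + 0.00157609) = 0.04174, since the two samples are independent.
At 90% confidence z* = 1.645; margin = 1.645 × 0.04174 = 0.06866.
The difference is 0.1830 − 0.7010 = -0.5180, so the interval is -0.5180 ± 0.06866 = (-0.58666, -0.44934).
The interval (-0.58666, -0.44934) does not contain 0, so the difference is significant.

significant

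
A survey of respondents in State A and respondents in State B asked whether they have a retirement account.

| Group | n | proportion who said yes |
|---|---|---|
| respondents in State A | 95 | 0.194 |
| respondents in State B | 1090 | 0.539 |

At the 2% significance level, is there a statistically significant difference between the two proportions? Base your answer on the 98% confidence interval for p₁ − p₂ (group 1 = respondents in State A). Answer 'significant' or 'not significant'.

significant

The two standard errors are √(0.1940×0.8060/95) = 0.04057 and √(0.5390×0.4610/1090) = 0.01510.
Because the samples are independent, SE_diff = √(0.04057² + 0.01510²) = 0.04329.
Using z* = 2.326 for 98%, ME = 2.326 × 0.04329 = 0.10069.
p̂₁ − p̂₂ = -0.3450; interval -0.3450 ± 0.10069 gives (-0.44569, -0.24431).
The interval (-0.44569, -0.24431) does not contain 0, so the difference is significant.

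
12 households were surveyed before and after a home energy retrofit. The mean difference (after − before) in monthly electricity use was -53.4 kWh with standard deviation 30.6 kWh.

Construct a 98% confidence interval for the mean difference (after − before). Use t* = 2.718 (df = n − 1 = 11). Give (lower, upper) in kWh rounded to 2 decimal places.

Paired design: SE = s_d/√n = 30.6/√12 = 8.8335.
t* = 2.718; margin of error = 2.718 × 8.8335 = 24.0095.
-53.4 ± 24.0095 → (-77.41, -29.39).

(-77.41, -29.39)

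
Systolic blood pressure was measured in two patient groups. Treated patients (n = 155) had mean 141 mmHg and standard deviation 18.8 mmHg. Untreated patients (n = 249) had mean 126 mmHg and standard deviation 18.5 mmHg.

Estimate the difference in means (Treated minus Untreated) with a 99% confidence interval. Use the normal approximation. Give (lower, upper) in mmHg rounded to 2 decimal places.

SE₁ = s₁/√n₁ = 18.8/√155 = 1.5101; SE₂ = 18.5/√249 = 1.1724.
Independent samples, unequal variances: SE_diff = √(SE₁² + SE₂²) = √(2.28040201 + 1.37452176) = 1.9118.
z* = 2.576, so margin of error = 2.576 × 1.9118 = 4.9248.
Difference in means = 141 − 126 = 15.0000.
15.0000 ± 4.9248 → (10.08, 19.92).

(10.08, 19.92)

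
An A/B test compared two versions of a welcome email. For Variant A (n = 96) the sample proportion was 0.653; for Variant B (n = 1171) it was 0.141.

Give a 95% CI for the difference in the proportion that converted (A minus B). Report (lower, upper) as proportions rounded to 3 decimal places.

(0.415, 0.609)

The two standard errors are √(0.6530×0.3470/96) = 0.04858 and √(0.1410×0.8590/1171) = 0.01017.
Because the samples are independent, SE_diff = √(0.04858² + 0.01017²) = 0.04963.
Using z* = 1.960 for 95%, ME = 1.960 × 0.04963 = 0.09727.
p̂₁ − p̂₂ = 0.5120; interval 0.5120 ± 0.09727 gives (0.415, 0.609).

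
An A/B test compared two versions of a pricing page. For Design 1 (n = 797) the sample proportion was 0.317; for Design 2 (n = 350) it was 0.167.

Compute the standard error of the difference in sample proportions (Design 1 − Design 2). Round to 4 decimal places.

The two standard errors are √(0.3170×0.6830/797) = 0.01648 and √(0.1670×0.8330/350) = 0.01994.
Because the samples are independent, SE_diff = √(0.01648² + 0.01994²) = 0.02587.

0.0259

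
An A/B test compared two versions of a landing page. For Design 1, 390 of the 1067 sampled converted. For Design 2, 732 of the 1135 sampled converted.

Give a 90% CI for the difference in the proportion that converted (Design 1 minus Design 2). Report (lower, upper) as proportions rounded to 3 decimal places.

(-0.313, -0.246)

First, p̂₁ = 390/1067 = 0.3655; p̂₂ = 732/1135 = 0.6449.
The two standard errors are √(0.3655×0.6345/1067) = 0.01474 and √(0.6449×0.3551/1135) = 0.01420.
Because the samples are independent, SE_diff = √(0.01474² + 0.01420²) = 0.02047.
Using z* = 1.645 for 90%, ME = 1.645 × 0.02047 = 0.03367.
p̂₁ − p̂₂ = -0.2794; interval -0.2794 ± 0.03367 gives (-0.313, -0.246).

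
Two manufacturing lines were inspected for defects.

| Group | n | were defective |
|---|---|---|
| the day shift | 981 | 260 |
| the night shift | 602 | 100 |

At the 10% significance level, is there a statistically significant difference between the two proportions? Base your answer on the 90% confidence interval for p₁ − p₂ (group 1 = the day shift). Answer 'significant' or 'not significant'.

significant

Sample proportions: 260/981 = 0.2650, 100/602 = 0.1661.
Each SE is √(p̂(1−p̂)/n): √(0.2650·0.7350/981) = 0.01409 and √(0.1661·0.8339/602) = 0.01517.
SE(p̂₁ − p̂₂) = √(SE₁² + SE₂²) = √(0.0001985281 + 0.0002301289) = 0.02070, since the two samples are independent.
At 90% confidence z* = 1.645; margin = 1.645 × 0.02070 = 0.03405.
The difference is 0.2650 − 0.1661 = 0.0989, so the interval is 0.0989 ± 0.03405 = (0.06485, 0.13295).
The interval (0.06485, 0.13295) does not contain 0, so the difference is significant.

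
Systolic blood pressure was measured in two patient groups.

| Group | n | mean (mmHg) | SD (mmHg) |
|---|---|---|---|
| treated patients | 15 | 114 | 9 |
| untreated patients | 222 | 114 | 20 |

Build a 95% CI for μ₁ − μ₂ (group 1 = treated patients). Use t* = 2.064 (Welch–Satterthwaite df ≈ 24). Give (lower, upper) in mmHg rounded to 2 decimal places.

SE₁ = s₁/√n₁ = 9/√15 = 2.3238; SE₂ = 20/√222 = 1.3423.
Independent samples, unequal variances: SE_diff = √(SE₁² + SE₂²) = √(5.40004644 + 1.80176929) = 2.6836.
t* = 2.064, so margin of error = 2.064 × 2.6836 = 5.5390.
Difference in means = 114 − 114 = 0.0000.
0.0000 ± 5.5390 → (-5.54, 5.54).

(-5.54, 5.54)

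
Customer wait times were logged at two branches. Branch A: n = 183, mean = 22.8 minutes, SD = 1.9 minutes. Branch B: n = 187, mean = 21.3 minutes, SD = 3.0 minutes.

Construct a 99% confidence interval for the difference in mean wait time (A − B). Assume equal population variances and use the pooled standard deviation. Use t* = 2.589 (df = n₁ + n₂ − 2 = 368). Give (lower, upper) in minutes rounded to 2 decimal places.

(0.82, 2.18)

s_p = √[((n₁−1)s₁² + (n₂−1)s₂²)/(n₁+n₂−2)] = √[(182·1.9² + 186·3.0²)/368] = 2.5168.
SE = 2.5168·√(1/183 + 1/187) = 0.2617.
With t* = 2.589, margin = 2.589 × 0.2617 = 0.6775.
x̄₁ − x̄₂ = 22.8 − 21.3 = 1.5000; interval 1.5000 ± 0.6775 = (0.82, 2.18).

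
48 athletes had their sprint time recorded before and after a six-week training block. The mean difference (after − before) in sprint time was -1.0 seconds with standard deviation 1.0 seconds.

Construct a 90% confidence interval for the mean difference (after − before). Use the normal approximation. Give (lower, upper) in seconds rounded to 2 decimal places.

(-1.24, -0.76)

This is a matched-pairs design, so SE = s_d/√n = 1.0/√48 = 0.1443.
Margin = 1.645 × 0.1443 = 0.2374; the interval is -1.0 ± 0.2374 = (-1.24, -0.76).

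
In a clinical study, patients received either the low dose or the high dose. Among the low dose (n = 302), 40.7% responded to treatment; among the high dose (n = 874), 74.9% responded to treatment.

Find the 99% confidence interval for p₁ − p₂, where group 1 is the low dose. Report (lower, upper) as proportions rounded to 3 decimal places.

Each SE is √(p̂(1−p̂)/n): √(0.4070·0.5930/302) = 0.02827 and √(0.7490·0.2510/874) = 0.01467.
SE(p̂₁ − p̂₂) = √(SE₁² + SE₂²) = √(0.0007991929 + 0.0002152089) = 0.03185, since the two samples are independent.
At 99% confidence z* = 2.576; margin = 2.576 × 0.03185 = 0.08205.
The difference is 0.4070 − 0.7490 = -0.3420, so the interval is -0.3420 ± 0.08205 = (-0.424, -0.260).

(-0.424, -0.260)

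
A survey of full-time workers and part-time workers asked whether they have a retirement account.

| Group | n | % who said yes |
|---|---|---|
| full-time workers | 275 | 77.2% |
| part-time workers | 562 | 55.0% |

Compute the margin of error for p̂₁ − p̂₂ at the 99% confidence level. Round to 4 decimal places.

0.0847

The two standard errors are √(0.7720×0.2280/275) = 0.02530 and √(0.5500×0.4500/562) = 0.02099.
Because the samples are independent, SE_diff = √(0.02530² + 0.02099²) = 0.03287.
Using z* = 2.576 for 99%, ME = 2.576 × 0.03287 = 0.08467.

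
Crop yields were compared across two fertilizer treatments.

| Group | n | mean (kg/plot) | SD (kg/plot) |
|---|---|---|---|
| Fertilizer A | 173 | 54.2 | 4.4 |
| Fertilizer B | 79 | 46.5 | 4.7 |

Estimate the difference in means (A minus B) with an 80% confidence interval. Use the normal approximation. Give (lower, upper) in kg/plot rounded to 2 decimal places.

SE₁ = s₁/√n₁ = 4.4/√173 = 0.3345; SE₂ = 4.7/√79 = 0.5288.
Independent samples, unequal variances: SE_diff = √(SE₁² + SE₂²) = √(0.11189025 + 0.27962944) = 0.6257.
z* = 1.282, so margin of error = 1.282 × 0.6257 = 0.8021.
Difference in means = 54.2 − 46.5 = 7.7000.
7.7000 ± 0.8021 → (6.90, 8.50).

(6.90, 8.50)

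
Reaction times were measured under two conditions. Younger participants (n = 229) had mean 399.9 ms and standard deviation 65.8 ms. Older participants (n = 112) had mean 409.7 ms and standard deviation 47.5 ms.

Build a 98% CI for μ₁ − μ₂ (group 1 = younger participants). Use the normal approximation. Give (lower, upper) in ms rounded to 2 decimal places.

(-24.34, 4.74)

SE₁ = s₁/√n₁ = 65.8/√229 = 4.3482; SE₂ = 47.5/√112 = 4.4883.
Independent samples, unequal variances: SE_diff = √(SE₁² + SE₂²) = √(18.90684324 + 20.14483689) = 6.2491.
z* = 2.326, so margin of error = 2.326 × 6.2491 = 14.5354.
Difference in means = 399.9 − 409.7 = -9.8000.
-9.8000 ± 14.5354 → (-24.34, 4.74).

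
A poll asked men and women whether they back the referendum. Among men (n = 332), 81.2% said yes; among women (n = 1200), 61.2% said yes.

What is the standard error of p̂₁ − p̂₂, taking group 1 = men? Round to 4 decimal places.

0.0256

Each SE is √(p̂(1−p̂)/n): √(0.8120·0.1880/332) = 0.02144 and √(0.6120·0.3880/1200) = 0.01407.
SE(p̂₁ − p̂₂) = √(SE₁² + SE₂²) = √(0.0004596736 + 0.0001979649) = 0.02564, since the two samples are independent.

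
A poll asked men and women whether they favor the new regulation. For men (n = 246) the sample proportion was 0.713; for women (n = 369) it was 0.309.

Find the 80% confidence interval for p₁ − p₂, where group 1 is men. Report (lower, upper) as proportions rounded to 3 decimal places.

(0.356, 0.452)

SE₁ = √(p̂₁(1−p̂₁)/n₁) = √(0.7130·0.2870/246) = 0.02884; SE₂ = √(0.3090·0.6910/369) = 0.02405.
Independent samples: SE of the difference = √(SE₁² + SE₂²) = √(0.0008317456 + 0.0005784025) = 0.03755.
z* for 80% confidence is 1.282, so the margin of error is 1.282 × 0.03755 = 0.04814.
Point estimate p̂₁ − p̂₂ = 0.7130 − 0.3090 = 0.4040.
0.4040 ± 0.04814 → (0.356, 0.452).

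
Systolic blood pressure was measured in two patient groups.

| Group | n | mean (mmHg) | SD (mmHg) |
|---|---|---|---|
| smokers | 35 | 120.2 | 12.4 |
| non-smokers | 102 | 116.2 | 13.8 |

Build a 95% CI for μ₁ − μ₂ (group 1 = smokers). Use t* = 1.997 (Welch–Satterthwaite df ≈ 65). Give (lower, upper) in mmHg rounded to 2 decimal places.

SE₁ = s₁/√n₁ = 12.4/√35 = 2.0960; SE₂ = 13.8/√102 = 1.3664.
Independent samples, unequal variances: SE_diff = √(SE₁² + SE₂²) = √(4.393216 + 1.86704896) = 2.5021.
t* = 1.997, so margin of error = 1.997 × 2.5021 = 4.9967.
Difference in means = 120.2 − 116.2 = 4.0000.
4.0000 ± 4.9967 → (-1.00, 9.00).

(-1.00, 9.00)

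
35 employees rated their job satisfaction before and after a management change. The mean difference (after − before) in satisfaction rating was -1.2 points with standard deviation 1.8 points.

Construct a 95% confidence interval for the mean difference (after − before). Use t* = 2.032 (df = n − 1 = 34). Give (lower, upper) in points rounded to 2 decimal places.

This is a matched-pairs design, so SE = s_d/√n = 1.8/√35 = 0.3043.
Margin = 2.032 × 0.3043 = 0.6183; the interval is -1.2 ± 0.6183 = (-1.82, -0.58).

(-1.82, -0.58)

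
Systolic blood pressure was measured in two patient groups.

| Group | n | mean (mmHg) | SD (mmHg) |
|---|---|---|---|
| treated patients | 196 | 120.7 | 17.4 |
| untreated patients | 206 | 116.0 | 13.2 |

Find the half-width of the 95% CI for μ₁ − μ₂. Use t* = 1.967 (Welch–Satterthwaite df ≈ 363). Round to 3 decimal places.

3.041

Standard errors of each mean: 17.4/√196 = 1.2429 and 13.2/√206 = 0.9197.
SE(x̄₁ − x̄₂) = √(1.2429² + 0.9197²) = 1.5462 for independent samples with unequal variances.
With t* = 1.967, the margin is 1.967 × 1.5462 = 3.0414.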